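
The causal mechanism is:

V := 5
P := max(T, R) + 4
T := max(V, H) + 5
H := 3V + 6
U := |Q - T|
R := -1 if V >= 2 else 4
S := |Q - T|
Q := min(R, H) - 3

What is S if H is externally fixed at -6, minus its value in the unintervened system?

-11

do(H=-6) replaces the equation H := 3V + 6 with the constant H = -6.
T = max(V, H) + 5  [with V=5, H=-6]  = 10
R = -1 if V >= 2 else 4  [with V=5]  = -1
Q = min(R, H) - 3  [with R=-1, H=-6]  = -9
S = |Q - T|  [with Q=-9, T=10]  = 19
Without intervention: H = 3V + 6  [with V=5]  = 21; T = max(V, H) + 5  [with V=5, H=21]  = 26; R = -1 if V >= 2 else 4  [with V=5]  = -1; Q = min(R, H) - 3  [with R=-1, H=21]  = -4; S = |Q - T|  [with Q=-4, T=26]  = 30.
Change = 19 − 30 = -11.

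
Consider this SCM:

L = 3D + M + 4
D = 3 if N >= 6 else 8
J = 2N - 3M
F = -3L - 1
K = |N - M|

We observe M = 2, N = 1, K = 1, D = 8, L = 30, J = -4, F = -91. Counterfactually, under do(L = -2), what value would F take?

5

Under do(L=-2), the mechanism L = 3D + M + 4 is discarded; L is fixed at -2.
F = -3L - 1  [with L=-2]  = 5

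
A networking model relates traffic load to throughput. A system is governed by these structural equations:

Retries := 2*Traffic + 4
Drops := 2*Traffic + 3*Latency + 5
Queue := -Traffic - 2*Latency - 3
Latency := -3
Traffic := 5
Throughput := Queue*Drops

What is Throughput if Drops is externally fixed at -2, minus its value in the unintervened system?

Under do(Drops=-2), the mechanism Drops := 2*Traffic + 3*Latency + 5 is discarded; Drops is fixed at -2.
Queue = -Traffic - 2*Latency - 3  [with Traffic=5, Latency=-3]  = -2
Throughput = Queue*Drops  [with Queue=-2, Drops=-2]  = 4
Without intervention: Queue = -Traffic - 2*Latency - 3  [with Traffic=5, Latency=-3]  = -2; Drops = 2*Traffic + 3*Latency + 5  [with Traffic=5, Latency=-3]  = 6; Throughput = Queue*Drops  [with Queue=-2, Drops=6]  = -12.
Change = 4 − (-12) = 16.

16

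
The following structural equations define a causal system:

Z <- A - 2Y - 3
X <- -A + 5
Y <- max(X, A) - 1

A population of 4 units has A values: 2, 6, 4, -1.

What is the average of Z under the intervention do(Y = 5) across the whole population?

do(Y=5) breaks Y's dependence on A. With Y=5 fixed, Z across the units is -11, -7, -9, -14, mean -10.25.

-10.25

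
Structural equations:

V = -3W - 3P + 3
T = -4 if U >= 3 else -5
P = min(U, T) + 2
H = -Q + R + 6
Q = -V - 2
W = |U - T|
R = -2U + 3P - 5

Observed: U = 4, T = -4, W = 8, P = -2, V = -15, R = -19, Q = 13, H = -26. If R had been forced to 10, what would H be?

Intervening sets R = 10 and removes its equation (R = -2U + 3P - 5).
T = -4 if U >= 3 else -5  [with U=4]  = -4
W = |U - T|  [with U=4, T=-4]  = 8
P = min(U, T) + 2  [with U=4, T=-4]  = -2
V = -3W - 3P + 3  [with W=8, P=-2]  = -15
Q = -V - 2  [with V=-15]  = 13
H = -Q + R + 6  [with Q=13, R=10]  = 3

3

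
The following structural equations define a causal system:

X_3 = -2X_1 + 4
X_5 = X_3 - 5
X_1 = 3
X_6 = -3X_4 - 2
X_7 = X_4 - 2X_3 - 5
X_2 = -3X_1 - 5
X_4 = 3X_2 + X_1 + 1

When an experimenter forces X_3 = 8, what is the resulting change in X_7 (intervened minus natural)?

The intervention breaks the incoming arrows to X_3: X_3 = -2X_1 + 4 no longer applies, and X_3 = 8.
X_2 = -3X_1 - 5  [with X_1=3]  = -14
X_4 = 3X_2 + X_1 + 1  [with X_2=-14, X_1=3]  = -38
X_7 = X_4 - 2X_3 - 5  [with X_4=-38, X_3=8]  = -59
Without intervention: X_2 = -3X_1 - 5  [with X_1=3]  = -14; X_3 = -2X_1 + 4  [with X_1=3]  = -2; X_4 = 3X_2 + X_1 + 1  [with X_2=-14, X_1=3]  = -38; X_7 = X_4 - 2X_3 - 5  [with X_4=-38, X_3=-2]  = -39.
Change = -59 − (-39) = -20.

-20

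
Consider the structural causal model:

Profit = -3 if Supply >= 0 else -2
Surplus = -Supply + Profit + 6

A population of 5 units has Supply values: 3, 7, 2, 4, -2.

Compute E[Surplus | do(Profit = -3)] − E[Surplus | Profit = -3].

The intervention sets Profit=-3 in all 5 units regardless of Supply. Recomputing Surplus per unit gives 0, -4, 1, -1, 5; average 0.2.
Conditioning on Profit=-3 selects the 4 unit(s) with Supply ∈ {3, 7, 2, 4}. Their Surplus values: 0, -4, 1, -1. Mean = -1.
Difference = 0.2 − (-1) = 1.2.

1.2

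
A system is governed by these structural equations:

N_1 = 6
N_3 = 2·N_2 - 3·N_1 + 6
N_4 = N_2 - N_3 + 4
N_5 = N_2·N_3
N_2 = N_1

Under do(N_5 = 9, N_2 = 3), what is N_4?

Setting N_5 = 9, N_2 = 3 by intervention discards those variables' equations.
N_3 = 2·N_2 - 3·N_1 + 6  [with N_2=3, N_1=6]  = -6
N_4 = N_2 - N_3 + 4  [with N_2=3, N_3=-6]  = 13

13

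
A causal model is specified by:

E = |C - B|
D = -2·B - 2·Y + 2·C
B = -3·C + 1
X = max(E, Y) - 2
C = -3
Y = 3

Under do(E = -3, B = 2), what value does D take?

Under do(E = -3, B = 2), each intervened variable's structural equation is replaced by its fixed value.
D = -2·B - 2·Y + 2·C  [with B=2, Y=3, C=-3]  = -16

-16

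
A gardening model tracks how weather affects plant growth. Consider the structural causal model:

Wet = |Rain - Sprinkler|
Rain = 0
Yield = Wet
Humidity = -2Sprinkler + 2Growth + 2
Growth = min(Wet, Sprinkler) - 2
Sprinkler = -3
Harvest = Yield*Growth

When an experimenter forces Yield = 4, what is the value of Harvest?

-20

Intervening sets Yield = 4 and removes its equation (Yield = Wet).
Wet = |Rain - Sprinkler|  [with Rain=0, Sprinkler=-3]  = 3
Growth = min(Wet, Sprinkler) - 2  [with Wet=3, Sprinkler=-3]  = -5
Harvest = Yield*Growth  [with Yield=4, Growth=-5]  = -20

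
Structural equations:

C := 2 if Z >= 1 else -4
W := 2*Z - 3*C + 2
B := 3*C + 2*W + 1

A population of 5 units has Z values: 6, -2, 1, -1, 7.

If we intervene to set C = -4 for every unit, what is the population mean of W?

The intervention sets C=-4 in all 5 units regardless of Z. Recomputing W per unit gives 26, 10, 16, 12, 28; average 18.4.

18.4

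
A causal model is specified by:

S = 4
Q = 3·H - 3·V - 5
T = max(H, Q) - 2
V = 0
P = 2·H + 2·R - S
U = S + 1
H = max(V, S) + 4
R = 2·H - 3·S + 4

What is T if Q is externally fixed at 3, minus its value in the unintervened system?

do(Q=3) replaces the equation Q = 3·H - 3·V - 5 with the constant Q = 3.
H = max(V, S) + 4  [with V=0, S=4]  = 8
T = max(H, Q) - 2  [with H=8, Q=3]  = 6
Without intervention: H = max(V, S) + 4  [with V=0, S=4]  = 8; Q = 3·H - 3·V - 5  [with H=8, V=0]  = 19; T = max(H, Q) - 2  [with H=8, Q=19]  = 17.
Change = 6 − 17 = -11.

-11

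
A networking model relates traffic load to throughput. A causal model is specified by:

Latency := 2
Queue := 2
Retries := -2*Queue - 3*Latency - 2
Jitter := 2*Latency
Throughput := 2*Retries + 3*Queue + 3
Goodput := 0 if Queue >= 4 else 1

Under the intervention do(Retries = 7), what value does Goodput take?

The intervention breaks the incoming arrows to Retries: Retries := -2*Queue - 3*Latency - 2 no longer applies, and Retries = 7.
No directed path runs from Retries to Goodput, so Goodput keeps its natural value.
Goodput = 0 if Queue >= 4 else 1  [with Queue=2]  = 1

1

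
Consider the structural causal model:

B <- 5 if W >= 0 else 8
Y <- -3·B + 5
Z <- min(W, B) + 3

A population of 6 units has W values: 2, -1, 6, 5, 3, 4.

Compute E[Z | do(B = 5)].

6

Every unit gets B=5 under the intervention. Z values become 5, 2, 8, 8, 6, 7; E[Z|do(B=5)] = 6.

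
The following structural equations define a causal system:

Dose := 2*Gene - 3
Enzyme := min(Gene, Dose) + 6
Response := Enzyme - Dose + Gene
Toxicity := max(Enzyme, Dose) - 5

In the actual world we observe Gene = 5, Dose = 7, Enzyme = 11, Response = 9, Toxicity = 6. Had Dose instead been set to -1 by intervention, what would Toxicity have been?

do(Dose=-1) replaces the equation Dose := 2*Gene - 3 with the constant Dose = -1.
Enzyme = min(Gene, Dose) + 6  [with Gene=5, Dose=-1]  = 5
Toxicity = max(Enzyme, Dose) - 5  [with Enzyme=5, Dose=-1]  = 0

0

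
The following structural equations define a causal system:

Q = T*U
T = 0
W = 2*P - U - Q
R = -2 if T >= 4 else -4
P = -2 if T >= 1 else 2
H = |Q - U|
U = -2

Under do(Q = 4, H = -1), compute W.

2

Under do(Q = 4, H = -1), each intervened variable's structural equation is replaced by its fixed value.
P = -2 if T >= 1 else 2  [with T=0]  = 2
W = 2*P - U - Q  [with P=2, U=-2, Q=4]  = 2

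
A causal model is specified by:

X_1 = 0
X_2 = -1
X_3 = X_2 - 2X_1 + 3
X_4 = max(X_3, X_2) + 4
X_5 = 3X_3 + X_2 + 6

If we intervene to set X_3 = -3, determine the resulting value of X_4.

3

The intervention breaks the incoming arrows to X_3: X_3 = X_2 - 2X_1 + 3 no longer applies, and X_3 = -3.
X_4 = max(X_3, X_2) + 4  [with X_3=-3, X_2=-1]  = 3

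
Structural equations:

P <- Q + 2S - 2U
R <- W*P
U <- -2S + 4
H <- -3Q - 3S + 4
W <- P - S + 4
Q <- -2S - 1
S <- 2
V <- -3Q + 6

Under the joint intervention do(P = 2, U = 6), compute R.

Setting P = 2, U = 6 by intervention discards those variables' equations.
W = P - S + 4  [with P=2, S=2]  = 4
R = W*P  [with W=4, P=2]  = 8

8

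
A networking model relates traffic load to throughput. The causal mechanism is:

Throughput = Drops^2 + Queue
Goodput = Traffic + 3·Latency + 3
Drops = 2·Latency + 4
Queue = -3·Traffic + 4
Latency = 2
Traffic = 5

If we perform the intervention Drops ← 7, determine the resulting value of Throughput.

Intervening sets Drops = 7 and removes its equation (Drops = 2·Latency + 4).
Queue = -3·Traffic + 4  [with Traffic=5]  = -11
Throughput = Drops^2 + Queue  [with Drops=7, Queue=-11]  = 38

38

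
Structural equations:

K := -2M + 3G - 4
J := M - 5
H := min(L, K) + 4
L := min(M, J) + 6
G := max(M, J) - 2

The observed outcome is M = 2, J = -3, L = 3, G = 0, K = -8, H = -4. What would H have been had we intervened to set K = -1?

3

The intervention breaks the incoming arrows to K: K := -2M + 3G - 4 no longer applies, and K = -1.
J = M - 5  [with M=2]  = -3
L = min(M, J) + 6  [with M=2, J=-3]  = 3
H = min(L, K) + 4  [with L=3, K=-1]  = 3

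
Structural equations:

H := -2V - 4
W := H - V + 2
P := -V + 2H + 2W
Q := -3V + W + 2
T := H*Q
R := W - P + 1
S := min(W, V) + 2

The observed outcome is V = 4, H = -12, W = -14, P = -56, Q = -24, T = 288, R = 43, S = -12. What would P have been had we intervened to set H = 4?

8

Under do(H=4), the mechanism H := -2V - 4 is discarded; H is fixed at 4.
W = H - V + 2  [with H=4, V=4]  = 2
P = -V + 2H + 2W  [with V=4, H=4, W=2]  = 8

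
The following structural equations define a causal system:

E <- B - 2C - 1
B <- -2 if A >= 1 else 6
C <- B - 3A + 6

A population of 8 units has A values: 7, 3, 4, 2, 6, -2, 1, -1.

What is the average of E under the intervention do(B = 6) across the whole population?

Every unit gets B=6 under the intervention. E values become 23, -1, 5, -7, 17, -31, -13, -25; E[E|do(B=6)] = -4.

-4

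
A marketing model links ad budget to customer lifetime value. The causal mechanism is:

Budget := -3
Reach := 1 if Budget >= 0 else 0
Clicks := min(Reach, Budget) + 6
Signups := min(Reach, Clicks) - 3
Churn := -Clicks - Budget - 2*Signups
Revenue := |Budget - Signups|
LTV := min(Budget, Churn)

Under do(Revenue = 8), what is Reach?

0

do(Revenue=8) replaces the equation Revenue := |Budget - Signups| with the constant Revenue = 8.
Reach is not downstream of the intervention, so its value is determined by the original equations.
Reach = 1 if Budget >= 0 else 0  [with Budget=-3]  = 0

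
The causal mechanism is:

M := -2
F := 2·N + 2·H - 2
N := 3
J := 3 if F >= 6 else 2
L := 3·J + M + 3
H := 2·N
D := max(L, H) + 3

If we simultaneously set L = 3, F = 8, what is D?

9

Under do(L = 3, F = 8), each intervened variable's structural equation is replaced by its fixed value.
H = 2·N  [with N=3]  = 6
D = max(L, H) + 3  [with L=3, H=6]  = 9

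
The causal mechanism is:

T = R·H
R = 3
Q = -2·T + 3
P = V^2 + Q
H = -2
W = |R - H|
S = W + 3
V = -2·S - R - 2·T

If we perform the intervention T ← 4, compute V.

-27

The intervention breaks the incoming arrows to T: T = R·H no longer applies, and T = 4.
W = |R - H|  [with R=3, H=-2]  = 5
S = W + 3  [with W=5]  = 8
V = -2·S - R - 2·T  [with S=8, R=3, T=4]  = -27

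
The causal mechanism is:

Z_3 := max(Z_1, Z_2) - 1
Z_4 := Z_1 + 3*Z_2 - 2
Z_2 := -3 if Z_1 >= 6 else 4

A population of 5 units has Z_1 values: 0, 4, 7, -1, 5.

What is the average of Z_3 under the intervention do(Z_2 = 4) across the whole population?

3.8

The intervention sets Z_2=4 in all 5 units regardless of Z_1. Recomputing Z_3 per unit gives 3, 3, 6, 3, 4; average 3.8.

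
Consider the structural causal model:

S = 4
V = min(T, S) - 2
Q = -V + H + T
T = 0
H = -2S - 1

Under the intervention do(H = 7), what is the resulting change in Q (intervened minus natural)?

16

Intervening sets H = 7 and removes its equation (H = -2S - 1).
V = min(T, S) - 2  [with T=0, S=4]  = -2
Q = -V + H + T  [with V=-2, H=7, T=0]  = 9
Without intervention: V = min(T, S) - 2  [with T=0, S=4]  = -2; H = -2S - 1  [with S=4]  = -9; Q = -V + H + T  [with V=-2, H=-9, T=0]  = -7.
Change = 9 − (-7) = 16.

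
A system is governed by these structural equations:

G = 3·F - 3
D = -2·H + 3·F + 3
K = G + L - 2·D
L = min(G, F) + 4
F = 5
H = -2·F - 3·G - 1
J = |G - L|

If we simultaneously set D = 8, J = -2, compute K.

5

The joint intervention fixes D = 8, J = -2, removing each variable's own equation.
G = 3·F - 3  [with F=5]  = 12
L = min(G, F) + 4  [with G=12, F=5]  = 9
K = G + L - 2·D  [with G=12, L=9, D=8]  = 5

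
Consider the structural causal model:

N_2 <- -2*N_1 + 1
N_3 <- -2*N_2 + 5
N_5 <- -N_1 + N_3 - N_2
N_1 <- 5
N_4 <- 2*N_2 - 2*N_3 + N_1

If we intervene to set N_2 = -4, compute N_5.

12

do(N_2=-4) replaces the equation N_2 <- -2*N_1 + 1 with the constant N_2 = -4.
N_3 = -2*N_2 + 5  [with N_2=-4]  = 13
N_5 = -N_1 + N_3 - N_2  [with N_1=5, N_3=13, N_2=-4]  = 12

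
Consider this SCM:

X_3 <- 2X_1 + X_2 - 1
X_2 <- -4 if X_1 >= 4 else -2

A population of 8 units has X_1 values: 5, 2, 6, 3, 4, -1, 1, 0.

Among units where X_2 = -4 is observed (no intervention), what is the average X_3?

Conditioning on X_2=-4 selects the 3 unit(s) with X_1 ∈ {5, 6, 4}. Their X_3 values: 5, 7, 3. Mean = 5.

5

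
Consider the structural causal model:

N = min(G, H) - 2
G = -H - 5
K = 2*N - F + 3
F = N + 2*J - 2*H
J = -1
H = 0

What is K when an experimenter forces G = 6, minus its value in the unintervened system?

The intervention breaks the incoming arrows to G: G = -H - 5 no longer applies, and G = 6.
N = min(G, H) - 2  [with G=6, H=0]  = -2
F = N + 2*J - 2*H  [with N=-2, J=-1, H=0]  = -4
K = 2*N - F + 3  [with N=-2, F=-4]  = 3
Without intervention: G = -H - 5  [with H=0]  = -5; N = min(G, H) - 2  [with G=-5, H=0]  = -7; F = N + 2*J - 2*H  [with N=-7, J=-1, H=0]  = -9; K = 2*N - F + 3  [with N=-7, F=-9]  = -2.
Change = 3 − (-2) = 5.

5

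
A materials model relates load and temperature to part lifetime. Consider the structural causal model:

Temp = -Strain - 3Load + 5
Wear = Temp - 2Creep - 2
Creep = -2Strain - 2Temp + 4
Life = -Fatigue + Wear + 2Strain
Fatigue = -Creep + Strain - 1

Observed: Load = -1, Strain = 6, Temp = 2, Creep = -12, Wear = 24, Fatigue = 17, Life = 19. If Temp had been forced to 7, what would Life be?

34

The intervention breaks the incoming arrows to Temp: Temp = -Strain - 3Load + 5 no longer applies, and Temp = 7.
Creep = -2Strain - 2Temp + 4  [with Strain=6, Temp=7]  = -22
Wear = Temp - 2Creep - 2  [with Temp=7, Creep=-22]  = 49
Fatigue = -Creep + Strain - 1  [with Creep=-22, Strain=6]  = 27
Life = -Fatigue + Wear + 2Strain  [with Fatigue=27, Wear=49, Strain=6]  = 34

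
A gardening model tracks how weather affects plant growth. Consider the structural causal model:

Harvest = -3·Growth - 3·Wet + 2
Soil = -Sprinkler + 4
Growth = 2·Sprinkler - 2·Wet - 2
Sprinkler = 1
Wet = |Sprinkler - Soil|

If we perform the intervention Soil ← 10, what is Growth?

Under do(Soil=10), the mechanism Soil = -Sprinkler + 4 is discarded; Soil is fixed at 10.
Wet = |Sprinkler - Soil|  [with Sprinkler=1, Soil=10]  = 9
Growth = 2·Sprinkler - 2·Wet - 2  [with Sprinkler=1, Wet=9]  = -18

-18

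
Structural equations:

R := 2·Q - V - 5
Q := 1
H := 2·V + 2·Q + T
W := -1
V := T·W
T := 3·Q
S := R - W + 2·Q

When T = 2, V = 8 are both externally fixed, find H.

Setting T = 2, V = 8 by intervention discards those variables' equations.
H = 2·V + 2·Q + T  [with V=8, Q=1, T=2]  = 20

20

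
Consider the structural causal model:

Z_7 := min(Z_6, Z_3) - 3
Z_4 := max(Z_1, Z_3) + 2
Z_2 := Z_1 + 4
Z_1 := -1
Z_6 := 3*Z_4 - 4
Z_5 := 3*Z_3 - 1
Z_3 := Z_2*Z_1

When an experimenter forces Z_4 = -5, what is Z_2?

The intervention breaks the incoming arrows to Z_4: Z_4 := max(Z_1, Z_3) + 2 no longer applies, and Z_4 = -5.
Since Z_2 is not a descendant of the intervened variable, it is unaffected.
Z_2 = Z_1 + 4  [with Z_1=-1]  = 3

3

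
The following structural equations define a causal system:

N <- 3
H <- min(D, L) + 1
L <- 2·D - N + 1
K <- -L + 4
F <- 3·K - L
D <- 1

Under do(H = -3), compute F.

12

The intervention breaks the incoming arrows to H: H <- min(D, L) + 1 no longer applies, and H = -3.
Since F is not a descendant of the intervened variable, it is unaffected.
L = 2·D - N + 1  [with D=1, N=3]  = 0
K = -L + 4  [with L=0]  = 4
F = 3·K - L  [with K=4, L=0]  = 12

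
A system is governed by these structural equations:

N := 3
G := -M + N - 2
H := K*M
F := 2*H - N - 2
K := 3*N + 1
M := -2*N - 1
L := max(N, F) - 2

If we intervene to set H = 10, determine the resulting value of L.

13

Under do(H=10), the mechanism H := K*M is discarded; H is fixed at 10.
F = 2*H - N - 2  [with H=10, N=3]  = 15
L = max(N, F) - 2  [with N=3, F=15]  = 13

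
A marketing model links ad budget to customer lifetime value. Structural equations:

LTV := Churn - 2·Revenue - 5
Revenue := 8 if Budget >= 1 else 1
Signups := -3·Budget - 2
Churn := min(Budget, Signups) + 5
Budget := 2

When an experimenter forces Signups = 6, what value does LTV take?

-14

do(Signups=6) replaces the equation Signups := -3·Budget - 2 with the constant Signups = 6.
Churn = min(Budget, Signups) + 5  [with Budget=2, Signups=6]  = 7
Revenue = 8 if Budget >= 1 else 1  [with Budget=2]  = 8
LTV = Churn - 2·Revenue - 5  [with Churn=7, Revenue=8]  = -14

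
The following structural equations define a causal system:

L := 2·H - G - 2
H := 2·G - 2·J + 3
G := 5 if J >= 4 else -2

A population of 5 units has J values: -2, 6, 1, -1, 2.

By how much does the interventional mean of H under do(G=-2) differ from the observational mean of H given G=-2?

do(G=-2) breaks G's dependence on J. With G=-2 fixed, H across the units is 3, -13, -3, 1, -5, mean -3.4.
Observing G=-2 restricts to units where G's equation naturally yields -2: J ∈ {-2, 1, -1, 2}. In that subpopulation H = 3, -3, 1, -5, mean -1.
Difference = -3.4 − (-1) = -2.4.

-2.4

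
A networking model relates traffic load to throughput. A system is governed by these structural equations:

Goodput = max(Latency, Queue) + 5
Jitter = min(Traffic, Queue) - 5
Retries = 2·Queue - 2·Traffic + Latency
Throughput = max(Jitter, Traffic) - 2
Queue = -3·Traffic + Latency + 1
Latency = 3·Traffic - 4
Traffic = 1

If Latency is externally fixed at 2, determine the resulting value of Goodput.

Under do(Latency=2), the mechanism Latency = 3·Traffic - 4 is discarded; Latency is fixed at 2.
Queue = -3·Traffic + Latency + 1  [with Traffic=1, Latency=2]  = 0
Goodput = max(Latency, Queue) + 5  [with Latency=2, Queue=0]  = 7

7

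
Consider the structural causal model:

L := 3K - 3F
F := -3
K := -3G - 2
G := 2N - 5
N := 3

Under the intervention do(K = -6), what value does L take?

-9

Intervening sets K = -6 and removes its equation (K := -3G - 2).
L = 3K - 3F  [with K=-6, F=-3]  = -9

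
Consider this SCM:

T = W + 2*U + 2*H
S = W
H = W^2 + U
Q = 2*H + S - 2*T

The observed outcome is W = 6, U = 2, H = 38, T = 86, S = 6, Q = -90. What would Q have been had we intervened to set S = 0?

The intervention breaks the incoming arrows to S: S = W no longer applies, and S = 0.
H = W^2 + U  [with W=6, U=2]  = 38
T = W + 2*U + 2*H  [with W=6, U=2, H=38]  = 86
Q = 2*H + S - 2*T  [with H=38, S=0, T=86]  = -96

-96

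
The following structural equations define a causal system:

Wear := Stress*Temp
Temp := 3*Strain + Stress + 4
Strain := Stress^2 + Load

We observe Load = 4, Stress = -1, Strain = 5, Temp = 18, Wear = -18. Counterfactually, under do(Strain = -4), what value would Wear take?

do(Strain=-4) replaces the equation Strain := Stress^2 + Load with the constant Strain = -4.
Temp = 3*Strain + Stress + 4  [with Strain=-4, Stress=-1]  = -9
Wear = Stress*Temp  [with Stress=-1, Temp=-9]  = 9

9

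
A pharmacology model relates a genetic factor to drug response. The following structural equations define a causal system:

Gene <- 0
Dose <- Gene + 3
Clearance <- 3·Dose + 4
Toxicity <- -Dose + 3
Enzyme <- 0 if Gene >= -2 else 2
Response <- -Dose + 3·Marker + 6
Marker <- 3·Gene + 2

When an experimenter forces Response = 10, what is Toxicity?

0

The intervention breaks the incoming arrows to Response: Response <- -Dose + 3·Marker + 6 no longer applies, and Response = 10.
Since Toxicity is not a descendant of the intervened variable, it is unaffected.
Dose = Gene + 3  [with Gene=0]  = 3
Toxicity = -Dose + 3  [with Dose=3]  = 0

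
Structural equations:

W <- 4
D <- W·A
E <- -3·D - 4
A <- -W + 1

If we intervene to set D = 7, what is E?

The intervention breaks the incoming arrows to D: D <- W·A no longer applies, and D = 7.
E = -3·D - 4  [with D=7]  = -25

-25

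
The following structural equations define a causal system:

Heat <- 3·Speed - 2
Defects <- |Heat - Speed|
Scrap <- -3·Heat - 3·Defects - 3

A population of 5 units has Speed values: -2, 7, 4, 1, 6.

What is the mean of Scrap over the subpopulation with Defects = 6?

Observing Defects=6 restricts to units where Defects's equation naturally yields 6: Speed ∈ {-2, 4}. In that subpopulation Scrap = 3, -51, mean -24.

-24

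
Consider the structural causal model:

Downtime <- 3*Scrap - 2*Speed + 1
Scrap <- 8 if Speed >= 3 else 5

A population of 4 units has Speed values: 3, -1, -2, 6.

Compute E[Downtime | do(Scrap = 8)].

22

The intervention sets Scrap=8 in all 4 units regardless of Speed. Recomputing Downtime per unit gives 19, 27, 29, 13; average 22.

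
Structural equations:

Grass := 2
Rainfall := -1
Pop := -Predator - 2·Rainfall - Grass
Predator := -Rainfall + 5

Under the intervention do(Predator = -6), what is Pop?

6

The intervention breaks the incoming arrows to Predator: Predator := -Rainfall + 5 no longer applies, and Predator = -6.
Pop = -Predator - 2·Rainfall - Grass  [with Predator=-6, Rainfall=-1, Grass=2]  = 6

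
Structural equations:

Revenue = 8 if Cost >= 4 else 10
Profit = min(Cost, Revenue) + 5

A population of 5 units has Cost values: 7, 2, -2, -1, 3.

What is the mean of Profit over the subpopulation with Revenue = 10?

5.5

Conditioning on Revenue=10 selects the 4 unit(s) with Cost ∈ {2, -2, -1, 3}. Their Profit values: 7, 3, 4, 8. Mean = 5.5.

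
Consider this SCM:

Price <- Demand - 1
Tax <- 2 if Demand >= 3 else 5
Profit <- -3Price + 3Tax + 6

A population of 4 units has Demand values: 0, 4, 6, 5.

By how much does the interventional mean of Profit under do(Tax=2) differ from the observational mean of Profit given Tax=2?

3.75

do(Tax=2) breaks Tax's dependence on Demand. With Tax=2 fixed, Profit across the units is 15, 3, -3, 0, mean 3.75.
Observing Tax=2 restricts to units where Tax's equation naturally yields 2: Demand ∈ {4, 6, 5}. In that subpopulation Profit = 3, -3, 0, mean 0.
Difference = 3.75 − 0 = 3.75.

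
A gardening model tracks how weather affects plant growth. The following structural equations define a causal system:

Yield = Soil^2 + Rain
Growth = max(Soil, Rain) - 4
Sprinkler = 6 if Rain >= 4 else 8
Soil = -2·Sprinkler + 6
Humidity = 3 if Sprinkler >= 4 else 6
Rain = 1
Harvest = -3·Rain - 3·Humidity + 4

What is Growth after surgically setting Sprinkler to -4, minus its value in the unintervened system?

13

Under do(Sprinkler=-4), the mechanism Sprinkler = 6 if Rain >= 4 else 8 is discarded; Sprinkler is fixed at -4.
Soil = -2·Sprinkler + 6  [with Sprinkler=-4]  = 14
Growth = max(Soil, Rain) - 4  [with Soil=14, Rain=1]  = 10
Without intervention: Sprinkler = 6 if Rain >= 4 else 8  [with Rain=1]  = 8; Soil = -2·Sprinkler + 6  [with Sprinkler=8]  = -10; Growth = max(Soil, Rain) - 4  [with Soil=-10, Rain=1]  = -3.
Change = 10 − (-3) = 13.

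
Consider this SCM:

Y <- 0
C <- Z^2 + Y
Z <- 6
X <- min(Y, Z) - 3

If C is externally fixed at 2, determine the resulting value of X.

-3

The intervention breaks the incoming arrows to C: C <- Z^2 + Y no longer applies, and C = 2.
X is not downstream of the intervention, so its value is determined by the original equations.
X = min(Y, Z) - 3  [with Y=0, Z=6]  = -3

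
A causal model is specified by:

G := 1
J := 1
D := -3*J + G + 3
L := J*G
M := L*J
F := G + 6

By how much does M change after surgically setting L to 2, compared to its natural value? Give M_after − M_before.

Intervening sets L = 2 and removes its equation (L := J*G).
M = L*J  [with L=2, J=1]  = 2
Without intervention: L = J*G  [with J=1, G=1]  = 1; M = L*J  [with L=1, J=1]  = 1.
Change = 2 − 1 = 1.

1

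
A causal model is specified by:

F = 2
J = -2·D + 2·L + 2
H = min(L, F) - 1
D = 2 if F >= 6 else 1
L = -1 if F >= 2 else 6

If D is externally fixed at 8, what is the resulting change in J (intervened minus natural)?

The intervention breaks the incoming arrows to D: D = 2 if F >= 6 else 1 no longer applies, and D = 8.
L = -1 if F >= 2 else 6  [with F=2]  = -1
J = -2·D + 2·L + 2  [with D=8, L=-1]  = -16
Without intervention: L = -1 if F >= 2 else 6  [with F=2]  = -1; D = 2 if F >= 6 else 1  [with F=2]  = 1; J = -2·D + 2·L + 2  [with D=1, L=-1]  = -2.
Change = -16 − (-2) = -14.

-14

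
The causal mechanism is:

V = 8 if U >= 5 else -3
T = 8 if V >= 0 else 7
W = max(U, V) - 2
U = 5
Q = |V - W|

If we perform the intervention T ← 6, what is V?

8

The intervention breaks the incoming arrows to T: T = 8 if V >= 0 else 7 no longer applies, and T = 6.
Since V is not a descendant of the intervened variable, it is unaffected.
V = 8 if U >= 5 else -3  [with U=5]  = 8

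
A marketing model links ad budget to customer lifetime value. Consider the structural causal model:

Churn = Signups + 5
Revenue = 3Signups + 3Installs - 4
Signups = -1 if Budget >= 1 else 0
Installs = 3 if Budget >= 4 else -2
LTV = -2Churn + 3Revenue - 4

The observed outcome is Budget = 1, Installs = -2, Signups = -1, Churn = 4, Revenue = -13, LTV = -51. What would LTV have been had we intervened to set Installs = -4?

-69

Under do(Installs=-4), the mechanism Installs = 3 if Budget >= 4 else -2 is discarded; Installs is fixed at -4.
Signups = -1 if Budget >= 1 else 0  [with Budget=1]  = -1
Churn = Signups + 5  [with Signups=-1]  = 4
Revenue = 3Signups + 3Installs - 4  [with Signups=-1, Installs=-4]  = -19
LTV = -2Churn + 3Revenue - 4  [with Churn=4, Revenue=-19]  = -69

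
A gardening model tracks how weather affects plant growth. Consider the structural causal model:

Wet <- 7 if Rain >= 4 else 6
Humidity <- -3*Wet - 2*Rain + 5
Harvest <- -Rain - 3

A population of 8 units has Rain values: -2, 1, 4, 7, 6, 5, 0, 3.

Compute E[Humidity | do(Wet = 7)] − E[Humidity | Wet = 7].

5

Under do(Wet=7), Wet's equation is replaced by Wet=7 for every unit. Per-unit Humidity: -12, -18, -24, -30, -28, -26, -16, -22. Mean = -22.
E[Humidity|Wet=7] averages over only the 4 units with Wet=7 (Rain = 4, 7, 6, 5): Humidity = -24, -30, -28, -26, mean -27.
Difference = -22 − (-27) = 5.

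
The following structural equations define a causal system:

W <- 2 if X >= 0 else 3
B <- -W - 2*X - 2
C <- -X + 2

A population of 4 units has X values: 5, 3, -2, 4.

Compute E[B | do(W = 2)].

Every unit gets W=2 under the intervention. B values become -14, -10, 0, -12; E[B|do(W=2)] = -9.

-9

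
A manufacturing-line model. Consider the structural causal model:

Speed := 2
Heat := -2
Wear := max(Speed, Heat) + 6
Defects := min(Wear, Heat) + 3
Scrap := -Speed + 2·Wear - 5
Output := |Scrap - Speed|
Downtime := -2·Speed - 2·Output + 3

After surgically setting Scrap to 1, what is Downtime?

-3

Under do(Scrap=1), the mechanism Scrap := -Speed + 2·Wear - 5 is discarded; Scrap is fixed at 1.
Output = |Scrap - Speed|  [with Scrap=1, Speed=2]  = 1
Downtime = -2·Speed - 2·Output + 3  [with Speed=2, Output=1]  = -3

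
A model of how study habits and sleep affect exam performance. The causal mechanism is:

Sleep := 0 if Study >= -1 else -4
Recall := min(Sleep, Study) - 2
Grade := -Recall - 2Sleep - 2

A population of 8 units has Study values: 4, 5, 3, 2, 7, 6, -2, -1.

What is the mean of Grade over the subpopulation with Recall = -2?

E[Grade|Recall=-2] averages over only the 6 units with Recall=-2 (Study = 4, 5, 3, 2, 7, 6): Grade = 0, 0, 0, 0, 0, 0, mean 0.

0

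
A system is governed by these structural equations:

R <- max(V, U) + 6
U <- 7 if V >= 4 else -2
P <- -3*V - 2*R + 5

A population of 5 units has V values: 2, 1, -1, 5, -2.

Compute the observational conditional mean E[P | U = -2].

-7

Observing U=-2 restricts to units where U's equation naturally yields -2: V ∈ {2, 1, -1, -2}. In that subpopulation P = -17, -12, -2, 3, mean -7.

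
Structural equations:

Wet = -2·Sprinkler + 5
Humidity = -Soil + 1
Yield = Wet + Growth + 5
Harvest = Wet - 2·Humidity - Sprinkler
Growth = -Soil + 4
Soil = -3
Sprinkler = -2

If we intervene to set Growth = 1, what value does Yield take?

15

Under do(Growth=1), the mechanism Growth = -Soil + 4 is discarded; Growth is fixed at 1.
Wet = -2·Sprinkler + 5  [with Sprinkler=-2]  = 9
Yield = Wet + Growth + 5  [with Wet=9, Growth=1]  = 15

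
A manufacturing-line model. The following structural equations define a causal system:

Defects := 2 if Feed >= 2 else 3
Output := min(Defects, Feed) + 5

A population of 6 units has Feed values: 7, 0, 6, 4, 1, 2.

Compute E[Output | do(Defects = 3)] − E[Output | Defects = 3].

Under do(Defects=3), Defects's equation is replaced by Defects=3 for every unit. Per-unit Output: 8, 5, 8, 8, 6, 7. Mean = 7.
Observing Defects=3 restricts to units where Defects's equation naturally yields 3: Feed ∈ {0, 1}. In that subpopulation Output = 5, 6, mean 5.5.
Difference = 7 − 5.5 = 1.5.

1.5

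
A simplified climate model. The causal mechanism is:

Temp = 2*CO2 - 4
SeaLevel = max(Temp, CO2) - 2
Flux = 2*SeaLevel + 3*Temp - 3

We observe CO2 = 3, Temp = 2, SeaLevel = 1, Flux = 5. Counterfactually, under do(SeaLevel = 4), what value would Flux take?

11

The intervention breaks the incoming arrows to SeaLevel: SeaLevel = max(Temp, CO2) - 2 no longer applies, and SeaLevel = 4.
Temp = 2*CO2 - 4  [with CO2=3]  = 2
Flux = 2*SeaLevel + 3*Temp - 3  [with SeaLevel=4, Temp=2]  = 11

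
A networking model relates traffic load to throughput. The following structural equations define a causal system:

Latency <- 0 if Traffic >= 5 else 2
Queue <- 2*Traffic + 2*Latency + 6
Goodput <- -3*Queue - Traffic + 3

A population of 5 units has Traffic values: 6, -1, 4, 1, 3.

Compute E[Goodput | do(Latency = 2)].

The intervention sets Latency=2 in all 5 units regardless of Traffic. Recomputing Goodput per unit gives -69, -20, -55, -34, -48; average -45.2.

-45.2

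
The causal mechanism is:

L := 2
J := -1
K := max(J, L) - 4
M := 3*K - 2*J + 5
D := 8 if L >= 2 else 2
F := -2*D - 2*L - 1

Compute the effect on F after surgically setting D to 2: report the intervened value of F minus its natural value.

12

The intervention breaks the incoming arrows to D: D := 8 if L >= 2 else 2 no longer applies, and D = 2.
F = -2*D - 2*L - 1  [with D=2, L=2]  = -9
Without intervention: D = 8 if L >= 2 else 2  [with L=2]  = 8; F = -2*D - 2*L - 1  [with D=8, L=2]  = -21.
Change = -9 − (-21) = 12.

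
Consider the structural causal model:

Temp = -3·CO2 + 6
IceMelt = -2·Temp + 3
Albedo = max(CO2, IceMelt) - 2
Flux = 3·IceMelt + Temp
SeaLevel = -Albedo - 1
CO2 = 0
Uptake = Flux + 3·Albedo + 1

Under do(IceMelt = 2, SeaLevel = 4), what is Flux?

12

Setting IceMelt = 2, SeaLevel = 4 by intervention discards those variables' equations.
Temp = -3·CO2 + 6  [with CO2=0]  = 6
Flux = 3·IceMelt + Temp  [with IceMelt=2, Temp=6]  = 12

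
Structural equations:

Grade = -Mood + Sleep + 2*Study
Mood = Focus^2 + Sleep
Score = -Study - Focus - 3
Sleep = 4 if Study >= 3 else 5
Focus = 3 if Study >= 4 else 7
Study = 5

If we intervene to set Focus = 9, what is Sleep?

4

Under do(Focus=9), the mechanism Focus = 3 if Study >= 4 else 7 is discarded; Focus is fixed at 9.
Since Sleep is not a descendant of the intervened variable, it is unaffected.
Sleep = 4 if Study >= 3 else 5  [with Study=5]  = 4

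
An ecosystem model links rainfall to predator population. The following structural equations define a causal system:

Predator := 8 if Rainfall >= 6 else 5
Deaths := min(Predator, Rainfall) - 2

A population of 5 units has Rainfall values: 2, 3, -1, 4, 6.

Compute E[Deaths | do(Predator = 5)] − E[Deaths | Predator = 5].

0.6

Every unit gets Predator=5 under the intervention. Deaths values become 0, 1, -3, 2, 3; E[Deaths|do(Predator=5)] = 0.6.
Conditioning on Predator=5 selects the 4 unit(s) with Rainfall ∈ {2, 3, -1, 4}. Their Deaths values: 0, 1, -3, 2. Mean = 0.
Difference = 0.6 − 0 = 0.6.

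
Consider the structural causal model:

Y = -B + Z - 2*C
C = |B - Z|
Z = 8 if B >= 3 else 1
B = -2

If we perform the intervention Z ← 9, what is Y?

Under do(Z=9), the mechanism Z = 8 if B >= 3 else 1 is discarded; Z is fixed at 9.
C = |B - Z|  [with B=-2, Z=9]  = 11
Y = -B + Z - 2*C  [with B=-2, Z=9, C=11]  = -11

-11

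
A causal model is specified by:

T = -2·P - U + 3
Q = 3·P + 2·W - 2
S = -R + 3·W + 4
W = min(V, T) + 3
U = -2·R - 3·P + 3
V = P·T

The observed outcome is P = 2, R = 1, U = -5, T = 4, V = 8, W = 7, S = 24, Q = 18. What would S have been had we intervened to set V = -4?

Under do(V=-4), the mechanism V = P·T is discarded; V is fixed at -4.
U = -2·R - 3·P + 3  [with R=1, P=2]  = -5
T = -2·P - U + 3  [with P=2, U=-5]  = 4
W = min(V, T) + 3  [with V=-4, T=4]  = -1
S = -R + 3·W + 4  [with R=1, W=-1]  = 0

0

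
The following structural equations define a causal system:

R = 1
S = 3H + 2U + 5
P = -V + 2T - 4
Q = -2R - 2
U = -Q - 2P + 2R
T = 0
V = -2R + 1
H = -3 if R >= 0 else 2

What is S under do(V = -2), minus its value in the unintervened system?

do(V=-2) replaces the equation V = -2R + 1 with the constant V = -2.
H = -3 if R >= 0 else 2  [with R=1]  = -3
P = -V + 2T - 4  [with V=-2, T=0]  = -2
Q = -2R - 2  [with R=1]  = -4
U = -Q - 2P + 2R  [with Q=-4, P=-2, R=1]  = 10
S = 3H + 2U + 5  [with H=-3, U=10]  = 16
Without intervention: H = -3 if R >= 0 else 2  [with R=1]  = -3; V = -2R + 1  [with R=1]  = -1; P = -V + 2T - 4  [with V=-1, T=0]  = -3; Q = -2R - 2  [with R=1]  = -4; U = -Q - 2P + 2R  [with Q=-4, P=-3, R=1]  = 12; S = 3H + 2U + 5  [with H=-3, U=12]  = 20.
Change = 16 − 20 = -4.

-4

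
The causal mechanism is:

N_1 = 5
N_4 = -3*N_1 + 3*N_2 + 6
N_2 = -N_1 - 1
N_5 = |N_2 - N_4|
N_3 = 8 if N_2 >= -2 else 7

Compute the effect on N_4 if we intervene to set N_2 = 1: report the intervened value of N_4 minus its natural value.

Under do(N_2=1), the mechanism N_2 = -N_1 - 1 is discarded; N_2 is fixed at 1.
N_4 = -3*N_1 + 3*N_2 + 6  [with N_1=5, N_2=1]  = -6
Without intervention: N_2 = -N_1 - 1  [with N_1=5]  = -6; N_4 = -3*N_1 + 3*N_2 + 6  [with N_1=5, N_2=-6]  = -27.
Change = -6 − (-27) = 21.

21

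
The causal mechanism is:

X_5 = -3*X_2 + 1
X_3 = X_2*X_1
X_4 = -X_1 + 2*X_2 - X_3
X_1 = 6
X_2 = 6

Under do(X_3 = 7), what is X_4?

-1

The intervention breaks the incoming arrows to X_3: X_3 = X_2*X_1 no longer applies, and X_3 = 7.
X_4 = -X_1 + 2*X_2 - X_3  [with X_1=6, X_2=6, X_3=7]  = -1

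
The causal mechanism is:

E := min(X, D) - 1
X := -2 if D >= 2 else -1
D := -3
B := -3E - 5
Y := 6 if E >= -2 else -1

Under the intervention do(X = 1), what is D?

-3

Under do(X=1), the mechanism X := -2 if D >= 2 else -1 is discarded; X is fixed at 1.
D is not downstream of the intervention, so its value is determined by the original equations.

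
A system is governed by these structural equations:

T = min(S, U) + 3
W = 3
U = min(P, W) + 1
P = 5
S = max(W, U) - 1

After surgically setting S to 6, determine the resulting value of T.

7

Intervening sets S = 6 and removes its equation (S = max(W, U) - 1).
U = min(P, W) + 1  [with P=5, W=3]  = 4
T = min(S, U) + 3  [with S=6, U=4]  = 7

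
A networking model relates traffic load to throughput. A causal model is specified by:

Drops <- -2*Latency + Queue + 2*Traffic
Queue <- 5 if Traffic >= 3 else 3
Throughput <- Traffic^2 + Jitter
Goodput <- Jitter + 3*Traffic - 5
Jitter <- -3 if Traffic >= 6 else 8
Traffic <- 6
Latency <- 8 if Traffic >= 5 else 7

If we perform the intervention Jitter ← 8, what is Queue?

5

do(Jitter=8) replaces the equation Jitter <- -3 if Traffic >= 6 else 8 with the constant Jitter = 8.
Queue is not downstream of the intervention, so its value is determined by the original equations.
Queue = 5 if Traffic >= 3 else 3  [with Traffic=6]  = 5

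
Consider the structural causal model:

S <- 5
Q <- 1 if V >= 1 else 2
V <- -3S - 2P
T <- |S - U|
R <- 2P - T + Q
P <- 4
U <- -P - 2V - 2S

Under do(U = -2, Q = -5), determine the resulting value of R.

Under do(U = -2, Q = -5), each intervened variable's structural equation is replaced by its fixed value.
T = |S - U|  [with S=5, U=-2]  = 7
R = 2P - T + Q  [with P=4, T=7, Q=-5]  = -4

-4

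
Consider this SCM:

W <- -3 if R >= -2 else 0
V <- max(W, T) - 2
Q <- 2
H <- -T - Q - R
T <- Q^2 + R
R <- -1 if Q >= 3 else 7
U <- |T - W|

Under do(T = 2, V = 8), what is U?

5

Under do(T = 2, V = 8), each intervened variable's structural equation is replaced by its fixed value.
R = -1 if Q >= 3 else 7  [with Q=2]  = 7
W = -3 if R >= -2 else 0  [with R=7]  = -3
U = |T - W|  [with T=2, W=-3]  = 5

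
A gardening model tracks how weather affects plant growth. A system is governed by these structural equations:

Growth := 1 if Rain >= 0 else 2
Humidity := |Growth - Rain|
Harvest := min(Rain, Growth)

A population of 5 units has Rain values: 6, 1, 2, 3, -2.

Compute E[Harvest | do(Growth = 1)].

do(Growth=1) breaks Growth's dependence on Rain. With Growth=1 fixed, Harvest across the units is 1, 1, 1, 1, -2, mean 0.4.

0.4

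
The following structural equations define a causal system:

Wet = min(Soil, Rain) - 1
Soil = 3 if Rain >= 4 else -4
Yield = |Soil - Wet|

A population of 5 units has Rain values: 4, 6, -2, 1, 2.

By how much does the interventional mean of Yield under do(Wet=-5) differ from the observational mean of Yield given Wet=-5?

Every unit gets Wet=-5 under the intervention. Yield values become 8, 8, 1, 1, 1; E[Yield|do(Wet=-5)] = 3.8.
Observing Wet=-5 restricts to units where Wet's equation naturally yields -5: Rain ∈ {-2, 1, 2}. In that subpopulation Yield = 1, 1, 1, mean 1.
Difference = 3.8 − 1 = 2.8.

2.8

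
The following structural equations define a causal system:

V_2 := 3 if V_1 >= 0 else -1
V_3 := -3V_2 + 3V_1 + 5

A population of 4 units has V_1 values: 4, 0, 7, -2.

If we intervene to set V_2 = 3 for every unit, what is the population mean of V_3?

2.75

Under do(V_2=3), V_2's equation is replaced by V_2=3 for every unit. Per-unit V_3: 8, -4, 17, -10. Mean = 2.75.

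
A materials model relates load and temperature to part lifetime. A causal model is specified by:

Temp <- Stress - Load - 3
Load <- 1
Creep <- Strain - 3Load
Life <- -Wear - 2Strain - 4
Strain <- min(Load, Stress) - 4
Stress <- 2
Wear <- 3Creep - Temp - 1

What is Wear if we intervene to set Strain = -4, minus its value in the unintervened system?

The intervention breaks the incoming arrows to Strain: Strain <- min(Load, Stress) - 4 no longer applies, and Strain = -4.
Temp = Stress - Load - 3  [with Stress=2, Load=1]  = -2
Creep = Strain - 3Load  [with Strain=-4, Load=1]  = -7
Wear = 3Creep - Temp - 1  [with Creep=-7, Temp=-2]  = -20
Without intervention: Strain = min(Load, Stress) - 4  [with Load=1, Stress=2]  = -3; Temp = Stress - Load - 3  [with Stress=2, Load=1]  = -2; Creep = Strain - 3Load  [with Strain=-3, Load=1]  = -6; Wear = 3Creep - Temp - 1  [with Creep=-6, Temp=-2]  = -17.
Change = -20 − (-17) = -3.

-3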